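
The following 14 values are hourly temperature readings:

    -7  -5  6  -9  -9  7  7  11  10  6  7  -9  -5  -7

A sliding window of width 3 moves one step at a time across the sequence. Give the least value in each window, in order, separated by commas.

-7, -9, -9, -9, -9, 7, 7, 6, 6, -9, -9, -9

[-7, -5, 6] → min -7
[-5, 6, -9] → min -9
[6, -9, -9] → min -9
[-9, -9, 7] → min -9
[-9, 7, 7] → min -9
[7, 7, 11] → min 7
[7, 11, 10] → min 7
[11, 10, 6] → min 6
[10, 6, 7] → min 6
[6, 7, -9] → min -9
[7, -9, -5] → min -9
[-9, -5, -7] → min -9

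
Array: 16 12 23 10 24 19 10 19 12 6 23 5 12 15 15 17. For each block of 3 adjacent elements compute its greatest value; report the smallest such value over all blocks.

Window maxs for each of the 14 positions:
(16, 12, 23) → max 23
(12, 23, 10) → max 23
(23, 10, 24) → max 24
(10, 24, 19) → max 24
(24, 19, 10) → max 24
(19, 10, 19) → max 19
(10, 19, 12) → max 19
(19, 12, 6) → max 19
(12, 6, 23) → max 23
(6, 23, 5) → max 23
(23, 5, 12) → max 23
(5, 12, 15) → max 15
(12, 15, 15) → max 15
(15, 15, 17) → max 17
Smallest of these is 15.

15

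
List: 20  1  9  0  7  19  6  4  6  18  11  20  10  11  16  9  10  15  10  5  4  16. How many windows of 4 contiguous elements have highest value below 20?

14

20 1 9 0 → max 20
1 9 0 7 → max 9  < 20 ✓
9 0 7 19 → max 19  < 20 ✓
0 7 19 6 → max 19  < 20 ✓
7 19 6 4 → max 19  < 20 ✓
19 6 4 6 → max 19  < 20 ✓
6 4 6 18 → max 18  < 20 ✓
4 6 18 11 → max 18  < 20 ✓
6 18 11 20 → max 20
18 11 20 10 → max 20
11 20 10 11 → max 20
20 10 11 16 → max 20
10 11 16 9 → max 16  < 20 ✓
11 16 9 10 → max 16  < 20 ✓
16 9 10 15 → max 16  < 20 ✓
9 10 15 10 → max 15  < 20 ✓
10 15 10 5 → max 15  < 20 ✓
15 10 5 4 → max 15  < 20 ✓
10 5 4 16 → max 16  < 20 ✓
14 windows satisfy the condition.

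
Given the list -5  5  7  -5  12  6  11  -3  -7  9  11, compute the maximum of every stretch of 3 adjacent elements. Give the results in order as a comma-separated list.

-5 5 7 → max 7
5 7 -5 → max 7
7 -5 12 → max 12
-5 12 6 → max 12
12 6 11 → max 12
6 11 -3 → max 11
11 -3 -7 → max 11
-3 -7 9 → max 9
-7 9 11 → max 11

7, 7, 12, 12, 12, 11, 11, 9, 11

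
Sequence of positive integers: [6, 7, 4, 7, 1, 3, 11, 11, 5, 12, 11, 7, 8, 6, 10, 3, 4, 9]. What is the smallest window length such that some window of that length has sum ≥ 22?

2

Extend right; whenever the sum reaches 22, record the length and shrink from the left:
add 6: running sum 6 < 22
add 7: running sum 13 < 22
add 4: running sum 17 < 22
end 3: [6, 7, 4, 7] sum 24, len 4
end 4: [6, 7, 4, 7, 1] sum 25, len 5
end 5: [7, 4, 7, 1, 3] sum 22, len 5
end 6: [7, 1, 3, 11] sum 22, len 4
end 7: [11, 11] sum 22, len 2
end 8: [11, 11, 5] sum 27, len 3
end 9: [11, 5, 12] sum 28, len 3
end 10: [12, 11] sum 23, len 2
end 11: [12, 11, 7] sum 30, len 3
end 12: [11, 7, 8] sum 26, len 3
end 13: [11, 7, 8, 6] sum 32, len 4
end 14: [8, 6, 10] sum 24, len 3
end 15: [8, 6, 10, 3] sum 27, len 4
end 16: [6, 10, 3, 4] sum 23, len 4
end 17: [10, 3, 4, 9] sum 26, len 4
Shortest qualifying length: 2.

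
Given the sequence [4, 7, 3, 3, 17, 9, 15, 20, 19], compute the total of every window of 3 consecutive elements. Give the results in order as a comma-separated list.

14, 13, 23, 29, 41, 44, 54

(4, 7, 3) → sum 14
(7, 3, 3) → sum 13
(3, 3, 17) → sum 23
(3, 17, 9) → sum 29
(17, 9, 15) → sum 41
(9, 15, 20) → sum 44
(15, 20, 19) → sum 54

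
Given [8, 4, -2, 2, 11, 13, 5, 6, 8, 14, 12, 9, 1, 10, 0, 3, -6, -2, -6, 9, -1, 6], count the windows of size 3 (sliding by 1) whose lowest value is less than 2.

(8, 4, -2) → min -2  < 2 ✓
(4, -2, 2) → min -2  < 2 ✓
(-2, 2, 11) → min -2  < 2 ✓
(2, 11, 13) → min 2
(11, 13, 5) → min 5
(13, 5, 6) → min 5
(5, 6, 8) → min 5
(6, 8, 14) → min 6
(8, 14, 12) → min 8
(14, 12, 9) → min 9
(12, 9, 1) → min 1  < 2 ✓
(9, 1, 10) → min 1  < 2 ✓
(1, 10, 0) → min 0  < 2 ✓
(10, 0, 3) → min 0  < 2 ✓
(0, 3, -6) → min -6  < 2 ✓
(3, -6, -2) → min -6  < 2 ✓
(-6, -2, -6) → min -6  < 2 ✓
(-2, -6, 9) → min -6  < 2 ✓
(-6, 9, -1) → min -6  < 2 ✓
(9, -1, 6) → min -1  < 2 ✓
13 windows satisfy the condition.

13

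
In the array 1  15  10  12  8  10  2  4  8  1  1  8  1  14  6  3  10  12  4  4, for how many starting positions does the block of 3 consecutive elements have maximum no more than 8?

(1, 15, 10) → max 15
(15, 10, 12) → max 15
(10, 12, 8) → max 12
(12, 8, 10) → max 12
(8, 10, 2) → max 10
(10, 2, 4) → max 10
(2, 4, 8) → max 8  ≤ 8 ✓
(4, 8, 1) → max 8  ≤ 8 ✓
(8, 1, 1) → max 8  ≤ 8 ✓
(1, 1, 8) → max 8  ≤ 8 ✓
(1, 8, 1) → max 8  ≤ 8 ✓
(8, 1, 14) → max 14
(1, 14, 6) → max 14
(14, 6, 3) → max 14
(6, 3, 10) → max 10
(3, 10, 12) → max 12
(10, 12, 4) → max 12
(12, 4, 4) → max 12
5 windows satisfy the condition.

5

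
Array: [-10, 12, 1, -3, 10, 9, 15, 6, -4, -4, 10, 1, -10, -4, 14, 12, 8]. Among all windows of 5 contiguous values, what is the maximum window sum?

37

-10 12 1 -3 10 → sum 10
12 1 -3 10 9 → sum 29
1 -3 10 9 15 → sum 32
-3 10 9 15 6 → sum 37
10 9 15 6 -4 → sum 36
9 15 6 -4 -4 → sum 22
15 6 -4 -4 10 → sum 23
6 -4 -4 10 1 → sum 9
-4 -4 10 1 -10 → sum -7
-4 10 1 -10 -4 → sum -7
10 1 -10 -4 14 → sum 11
1 -10 -4 14 12 → sum 13
-10 -4 14 12 8 → sum 20
Maximum of these is 37.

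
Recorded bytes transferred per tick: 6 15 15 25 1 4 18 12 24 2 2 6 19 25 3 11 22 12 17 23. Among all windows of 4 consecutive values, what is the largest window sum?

74

Window sums for each of the 17 positions:
6 15 15 25 → sum 61
15 15 25 1 → sum 56
15 25 1 4 → sum 45
25 1 4 18 → sum 48
1 4 18 12 → sum 35
4 18 12 24 → sum 58
18 12 24 2 → sum 56
12 24 2 2 → sum 40
24 2 2 6 → sum 34
2 2 6 19 → sum 29
2 6 19 25 → sum 52
6 19 25 3 → sum 53
19 25 3 11 → sum 58
25 3 11 22 → sum 61
3 11 22 12 → sum 48
11 22 12 17 → sum 62
22 12 17 23 → sum 74
Largest of these is 74.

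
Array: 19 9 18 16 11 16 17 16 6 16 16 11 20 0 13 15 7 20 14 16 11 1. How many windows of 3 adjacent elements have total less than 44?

14

(19, 9, 18) → sum 46
(9, 18, 16) → sum 43  < 44 ✓
(18, 16, 11) → sum 45
(16, 11, 16) → sum 43  < 44 ✓
(11, 16, 17) → sum 44
(16, 17, 16) → sum 49
(17, 16, 6) → sum 39  < 44 ✓
(16, 6, 16) → sum 38  < 44 ✓
(6, 16, 16) → sum 38  < 44 ✓
(16, 16, 11) → sum 43  < 44 ✓
(16, 11, 20) → sum 47
(11, 20, 0) → sum 31  < 44 ✓
(20, 0, 13) → sum 33  < 44 ✓
(0, 13, 15) → sum 28  < 44 ✓
(13, 15, 7) → sum 35  < 44 ✓
(15, 7, 20) → sum 42  < 44 ✓
(7, 20, 14) → sum 41  < 44 ✓
(20, 14, 16) → sum 50
(14, 16, 11) → sum 41  < 44 ✓
(16, 11, 1) → sum 28  < 44 ✓
14 windows satisfy the condition.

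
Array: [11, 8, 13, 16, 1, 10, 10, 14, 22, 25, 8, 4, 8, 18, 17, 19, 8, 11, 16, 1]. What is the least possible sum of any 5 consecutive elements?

48

(11, 8, 13, 16, 1) → sum 49
(8, 13, 16, 1, 10) → sum 48
(13, 16, 1, 10, 10) → sum 50
(16, 1, 10, 10, 14) → sum 51
(1, 10, 10, 14, 22) → sum 57
(10, 10, 14, 22, 25) → sum 81
(10, 14, 22, 25, 8) → sum 79
(14, 22, 25, 8, 4) → sum 73
(22, 25, 8, 4, 8) → sum 67
(25, 8, 4, 8, 18) → sum 63
(8, 4, 8, 18, 17) → sum 55
(4, 8, 18, 17, 19) → sum 66
(8, 18, 17, 19, 8) → sum 70
(18, 17, 19, 8, 11) → sum 73
(17, 19, 8, 11, 16) → sum 71
(19, 8, 11, 16, 1) → sum 55
Least of these is 48.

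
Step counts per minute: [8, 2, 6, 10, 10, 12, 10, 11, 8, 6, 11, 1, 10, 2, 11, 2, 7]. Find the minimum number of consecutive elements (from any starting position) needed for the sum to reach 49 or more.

5

Extend right; whenever the sum reaches 49, record the length and shrink from the left:
add 8: running sum 8 < 49
add 2: running sum 10 < 49
add 6: running sum 16 < 49
add 10: running sum 26 < 49
add 10: running sum 36 < 49
add 12: running sum 48 < 49
end 6: [2, 6, 10, 10, 12, 10] sum 50, len 6
end 7: [10, 10, 12, 10, 11] sum 53, len 5
end 8: [10, 12, 10, 11, 8] sum 51, len 5
end 9: [10, 12, 10, 11, 8, 6] sum 57, len 6
end 10: [12, 10, 11, 8, 6, 11] sum 58, len 6
end 11: [12, 10, 11, 8, 6, 11, 1] sum 59, len 7
end 12: [10, 11, 8, 6, 11, 1, 10] sum 57, len 7
end 13: [11, 8, 6, 11, 1, 10, 2] sum 49, len 7
end 14: [8, 6, 11, 1, 10, 2, 11] sum 49, len 7
end 15: [8, 6, 11, 1, 10, 2, 11, 2] sum 51, len 8
end 16: [6, 11, 1, 10, 2, 11, 2, 7] sum 50, len 8
Shortest qualifying length: 5.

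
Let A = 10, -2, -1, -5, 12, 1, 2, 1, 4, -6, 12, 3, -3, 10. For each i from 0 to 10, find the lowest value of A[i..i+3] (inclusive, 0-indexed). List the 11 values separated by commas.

-5, -5, -5, -5, 1, 1, -6, -6, -6, -6, -3

Sliding a size-4 window across the 14 values:
10 -2 -1 -5 → min -5
-2 -1 -5 12 → min -5
-1 -5 12 1 → min -5
-5 12 1 2 → min -5
12 1 2 1 → min 1
1 2 1 4 → min 1
2 1 4 -6 → min -6
1 4 -6 12 → min -6
4 -6 12 3 → min -6
-6 12 3 -3 → min -6
12 3 -3 10 → min -3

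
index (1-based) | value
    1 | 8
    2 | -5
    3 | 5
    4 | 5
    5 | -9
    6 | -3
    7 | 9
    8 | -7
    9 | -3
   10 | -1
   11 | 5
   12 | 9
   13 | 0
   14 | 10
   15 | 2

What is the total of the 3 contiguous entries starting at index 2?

Elements at indices 2..4: -5, 5, 5
sum(-5, 5, 5) = 5

5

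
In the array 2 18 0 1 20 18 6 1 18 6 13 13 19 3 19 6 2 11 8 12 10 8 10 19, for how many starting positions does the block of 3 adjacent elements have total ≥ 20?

20

[2, 18, 0] → sum 20  ≥ 20 ✓
[18, 0, 1] → sum 19
[0, 1, 20] → sum 21  ≥ 20 ✓
[1, 20, 18] → sum 39  ≥ 20 ✓
[20, 18, 6] → sum 44  ≥ 20 ✓
[18, 6, 1] → sum 25  ≥ 20 ✓
[6, 1, 18] → sum 25  ≥ 20 ✓
[1, 18, 6] → sum 25  ≥ 20 ✓
[18, 6, 13] → sum 37  ≥ 20 ✓
[6, 13, 13] → sum 32  ≥ 20 ✓
[13, 13, 19] → sum 45  ≥ 20 ✓
[13, 19, 3] → sum 35  ≥ 20 ✓
[19, 3, 19] → sum 41  ≥ 20 ✓
[3, 19, 6] → sum 28  ≥ 20 ✓
[19, 6, 2] → sum 27  ≥ 20 ✓
[6, 2, 11] → sum 19
[2, 11, 8] → sum 21  ≥ 20 ✓
[11, 8, 12] → sum 31  ≥ 20 ✓
[8, 12, 10] → sum 30  ≥ 20 ✓
[12, 10, 8] → sum 30  ≥ 20 ✓
[10, 8, 10] → sum 28  ≥ 20 ✓
[8, 10, 19] → sum 37  ≥ 20 ✓
20 windows satisfy the condition.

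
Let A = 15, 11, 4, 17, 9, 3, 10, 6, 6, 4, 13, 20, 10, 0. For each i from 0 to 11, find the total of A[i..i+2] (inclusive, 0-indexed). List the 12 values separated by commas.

(15, 11, 4) → sum 30
(11, 4, 17) → sum 32
(4, 17, 9) → sum 30
(17, 9, 3) → sum 29
(9, 3, 10) → sum 22
(3, 10, 6) → sum 19
(10, 6, 6) → sum 22
(6, 6, 4) → sum 16
(6, 4, 13) → sum 23
(4, 13, 20) → sum 37
(13, 20, 10) → sum 43
(20, 10, 0) → sum 30

30, 32, 30, 29, 22, 19, 22, 16, 23, 37, 43, 30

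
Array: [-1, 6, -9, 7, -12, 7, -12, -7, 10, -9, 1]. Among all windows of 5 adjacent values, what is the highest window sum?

-1 6 -9 7 -12 → sum -9
6 -9 7 -12 7 → sum -1
-9 7 -12 7 -12 → sum -19
7 -12 7 -12 -7 → sum -17
-12 7 -12 -7 10 → sum -14
7 -12 -7 10 -9 → sum -11
-12 -7 10 -9 1 → sum -17
Highest of these is -1.

-1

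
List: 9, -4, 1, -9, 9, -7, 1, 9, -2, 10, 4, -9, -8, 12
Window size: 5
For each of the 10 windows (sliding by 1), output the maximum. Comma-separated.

Sliding a size-5 window across the 14 values:
9 -4 1 -9 9 → max 9
-4 1 -9 9 -7 → max 9
1 -9 9 -7 1 → max 9
-9 9 -7 1 9 → max 9
9 -7 1 9 -2 → max 9
-7 1 9 -2 10 → max 10
1 9 -2 10 4 → max 10
9 -2 10 4 -9 → max 10
-2 10 4 -9 -8 → max 10
10 4 -9 -8 12 → max 12

9, 9, 9, 9, 9, 10, 10, 10, 10, 12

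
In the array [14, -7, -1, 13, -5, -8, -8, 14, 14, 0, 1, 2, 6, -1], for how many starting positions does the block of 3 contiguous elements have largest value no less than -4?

(14, -7, -1) → max 14  ≥ -4 ✓
(-7, -1, 13) → max 13  ≥ -4 ✓
(-1, 13, -5) → max 13  ≥ -4 ✓
(13, -5, -8) → max 13  ≥ -4 ✓
(-5, -8, -8) → max -5
(-8, -8, 14) → max 14  ≥ -4 ✓
(-8, 14, 14) → max 14  ≥ -4 ✓
(14, 14, 0) → max 14  ≥ -4 ✓
(14, 0, 1) → max 14  ≥ -4 ✓
(0, 1, 2) → max 2  ≥ -4 ✓
(1, 2, 6) → max 6  ≥ -4 ✓
(2, 6, -1) → max 6  ≥ -4 ✓
11 windows satisfy the condition.

11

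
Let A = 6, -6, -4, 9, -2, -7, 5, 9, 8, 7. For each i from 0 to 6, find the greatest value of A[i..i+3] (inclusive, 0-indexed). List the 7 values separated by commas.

9, 9, 9, 9, 9, 9, 9

(6, -6, -4, 9) → max 9
(-6, -4, 9, -2) → max 9
(-4, 9, -2, -7) → max 9
(9, -2, -7, 5) → max 9
(-2, -7, 5, 9) → max 9
(-7, 5, 9, 8) → max 9
(5, 9, 8, 7) → max 9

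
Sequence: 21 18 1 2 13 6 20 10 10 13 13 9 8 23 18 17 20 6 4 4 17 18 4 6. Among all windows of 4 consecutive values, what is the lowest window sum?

22

(21, 18, 1, 2) → sum 42
(18, 1, 2, 13) → sum 34
(1, 2, 13, 6) → sum 22
(2, 13, 6, 20) → sum 41
(13, 6, 20, 10) → sum 49
(6, 20, 10, 10) → sum 46
(20, 10, 10, 13) → sum 53
(10, 10, 13, 13) → sum 46
(10, 13, 13, 9) → sum 45
(13, 13, 9, 8) → sum 43
(13, 9, 8, 23) → sum 53
(9, 8, 23, 18) → sum 58
(8, 23, 18, 17) → sum 66
(23, 18, 17, 20) → sum 78
(18, 17, 20, 6) → sum 61
(17, 20, 6, 4) → sum 47
(20, 6, 4, 4) → sum 34
(6, 4, 4, 17) → sum 31
(4, 4, 17, 18) → sum 43
(4, 17, 18, 4) → sum 43
(17, 18, 4, 6) → sum 45
Lowest of these is 22.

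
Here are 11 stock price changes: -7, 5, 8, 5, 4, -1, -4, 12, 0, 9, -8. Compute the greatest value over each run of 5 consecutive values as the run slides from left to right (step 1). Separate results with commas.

8, 8, 8, 12, 12, 12, 12

[-7, 5, 8, 5, 4] → max 8
[5, 8, 5, 4, -1] → max 8
[8, 5, 4, -1, -4] → max 8
[5, 4, -1, -4, 12] → max 12
[4, -1, -4, 12, 0] → max 12
[-1, -4, 12, 0, 9] → max 12
[-4, 12, 0, 9, -8] → max 12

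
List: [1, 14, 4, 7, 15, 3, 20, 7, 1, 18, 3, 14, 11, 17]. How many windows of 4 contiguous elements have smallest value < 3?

(1, 14, 4, 7) → min 1  < 3 ✓
(14, 4, 7, 15) → min 4
(4, 7, 15, 3) → min 3
(7, 15, 3, 20) → min 3
(15, 3, 20, 7) → min 3
(3, 20, 7, 1) → min 1  < 3 ✓
(20, 7, 1, 18) → min 1  < 3 ✓
(7, 1, 18, 3) → min 1  < 3 ✓
(1, 18, 3, 14) → min 1  < 3 ✓
(18, 3, 14, 11) → min 3
(3, 14, 11, 17) → min 3
5 windows satisfy the condition.

5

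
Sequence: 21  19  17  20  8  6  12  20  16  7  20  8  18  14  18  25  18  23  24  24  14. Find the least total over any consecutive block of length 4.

46

21 19 17 20 → sum 77
19 17 20 8 → sum 64
17 20 8 6 → sum 51
20 8 6 12 → sum 46
8 6 12 20 → sum 46
6 12 20 16 → sum 54
12 20 16 7 → sum 55
20 16 7 20 → sum 63
16 7 20 8 → sum 51
7 20 8 18 → sum 53
20 8 18 14 → sum 60
8 18 14 18 → sum 58
18 14 18 25 → sum 75
14 18 25 18 → sum 75
18 25 18 23 → sum 84
25 18 23 24 → sum 90
18 23 24 24 → sum 89
23 24 24 14 → sum 85
Least of these is 46.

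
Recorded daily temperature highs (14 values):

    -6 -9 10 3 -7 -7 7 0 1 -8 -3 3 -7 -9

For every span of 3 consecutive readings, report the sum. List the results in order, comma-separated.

-5, 4, 6, -11, -7, 0, 8, -7, -10, -8, -7, -13

Sliding a size-3 window across the 14 values:
-6 -9 10 → sum -5
-9 10 3 → sum 4
10 3 -7 → sum 6
3 -7 -7 → sum -11
-7 -7 7 → sum -7
-7 7 0 → sum 0
7 0 1 → sum 8
0 1 -8 → sum -7
1 -8 -3 → sum -10
-8 -3 3 → sum -8
-3 3 -7 → sum -7
3 -7 -9 → sum -13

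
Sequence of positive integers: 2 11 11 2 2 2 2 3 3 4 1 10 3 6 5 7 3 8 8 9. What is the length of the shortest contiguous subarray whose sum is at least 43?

7

Extend right; whenever the sum reaches 43, record the length and shrink from the left:
add 2: running sum 2 < 43
add 11: running sum 13 < 43
add 11: running sum 24 < 43
add 2: running sum 26 < 43
add 2: running sum 28 < 43
add 2: running sum 30 < 43
add 2: running sum 32 < 43
add 3: running sum 35 < 43
add 3: running sum 38 < 43
add 4: running sum 42 < 43
end 10: [2, 11, 11, 2, 2, 2, 2, 3, 3, 4, 1] sum 43, len 11
end 11: [11, 11, 2, 2, 2, 2, 3, 3, 4, 1, 10] sum 51, len 11
end 12: [11, 2, 2, 2, 2, 3, 3, 4, 1, 10, 3] sum 43, len 11
end 13: [11, 2, 2, 2, 2, 3, 3, 4, 1, 10, 3, 6] sum 49, len 12
end 14: [2, 2, 2, 2, 3, 3, 4, 1, 10, 3, 6, 5] sum 43, len 12
end 15: [2, 3, 3, 4, 1, 10, 3, 6, 5, 7] sum 44, len 10
end 16: [3, 3, 4, 1, 10, 3, 6, 5, 7, 3] sum 45, len 10
end 17: [1, 10, 3, 6, 5, 7, 3, 8] sum 43, len 8
end 18: [10, 3, 6, 5, 7, 3, 8, 8] sum 50, len 8
end 19: [6, 5, 7, 3, 8, 8, 9] sum 46, len 7
Shortest qualifying length: 7.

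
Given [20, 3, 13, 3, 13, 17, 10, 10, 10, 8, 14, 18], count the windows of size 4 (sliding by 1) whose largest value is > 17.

2

(20, 3, 13, 3) → max 20  > 17 ✓
(3, 13, 3, 13) → max 13
(13, 3, 13, 17) → max 17
(3, 13, 17, 10) → max 17
(13, 17, 10, 10) → max 17
(17, 10, 10, 10) → max 17
(10, 10, 10, 8) → max 10
(10, 10, 8, 14) → max 14
(10, 8, 14, 18) → max 18  > 17 ✓
2 windows satisfy the condition.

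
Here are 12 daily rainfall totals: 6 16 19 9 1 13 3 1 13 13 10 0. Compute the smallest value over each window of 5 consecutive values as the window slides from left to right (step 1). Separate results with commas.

(6, 16, 19, 9, 1) → min 1
(16, 19, 9, 1, 13) → min 1
(19, 9, 1, 13, 3) → min 1
(9, 1, 13, 3, 1) → min 1
(1, 13, 3, 1, 13) → min 1
(13, 3, 1, 13, 13) → min 1
(3, 1, 13, 13, 10) → min 1
(1, 13, 13, 10, 0) → min 0

1, 1, 1, 1, 1, 1, 1, 0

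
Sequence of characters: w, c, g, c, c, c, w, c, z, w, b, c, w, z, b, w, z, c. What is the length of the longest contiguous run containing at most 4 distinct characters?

15

[w] 1 distinct, len 1
[w, c] 2 distinct, len 2
[w, c, g] 3 distinct, len 3
[w, c, g, c] 3 distinct, len 4
[w, c, g, c, c] 3 distinct, len 5
[w, c, g, c, c, c] 3 distinct, len 6
[w, c, g, c, c, c, w] 3 distinct, len 7
[w, c, g, c, c, c, w, c] 3 distinct, len 8
[w, c, g, c, c, c, w, c, z] 4 distinct, len 9
[w, c, g, c, c, c, w, c, z, w] 4 distinct, len 10
[c, c, c, w, c, z, w, b] 4 distinct, len 8
[c, c, c, w, c, z, w, b, c] 4 distinct, len 9
[c, c, c, w, c, z, w, b, c, w] 4 distinct, len 10
[c, c, c, w, c, z, w, b, c, w, z] 4 distinct, len 11
[c, c, c, w, c, z, w, b, c, w, z, b] 4 distinct, len 12
[c, c, c, w, c, z, w, b, c, w, z, b, w] 4 distinct, len 13
[c, c, c, w, c, z, w, b, c, w, z, b, w, z] 4 distinct, len 14
[c, c, c, w, c, z, w, b, c, w, z, b, w, z, c] 4 distinct, len 15
Longest length with ≤4 distinct: 15.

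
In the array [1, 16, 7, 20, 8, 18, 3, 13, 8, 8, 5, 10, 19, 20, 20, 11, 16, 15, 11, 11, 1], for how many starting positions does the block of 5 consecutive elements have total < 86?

16

[1, 16, 7, 20, 8] → sum 52  < 86 ✓
[16, 7, 20, 8, 18] → sum 69  < 86 ✓
[7, 20, 8, 18, 3] → sum 56  < 86 ✓
[20, 8, 18, 3, 13] → sum 62  < 86 ✓
[8, 18, 3, 13, 8] → sum 50  < 86 ✓
[18, 3, 13, 8, 8] → sum 50  < 86 ✓
[3, 13, 8, 8, 5] → sum 37  < 86 ✓
[13, 8, 8, 5, 10] → sum 44  < 86 ✓
[8, 8, 5, 10, 19] → sum 50  < 86 ✓
[8, 5, 10, 19, 20] → sum 62  < 86 ✓
[5, 10, 19, 20, 20] → sum 74  < 86 ✓
[10, 19, 20, 20, 11] → sum 80  < 86 ✓
[19, 20, 20, 11, 16] → sum 86
[20, 20, 11, 16, 15] → sum 82  < 86 ✓
[20, 11, 16, 15, 11] → sum 73  < 86 ✓
[11, 16, 15, 11, 11] → sum 64  < 86 ✓
[16, 15, 11, 11, 1] → sum 54  < 86 ✓
16 windows satisfy the condition.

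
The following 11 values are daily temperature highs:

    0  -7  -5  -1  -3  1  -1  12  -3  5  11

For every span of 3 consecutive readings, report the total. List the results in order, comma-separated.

0 -7 -5 → sum -12
-7 -5 -1 → sum -13
-5 -1 -3 → sum -9
-1 -3 1 → sum -3
-3 1 -1 → sum -3
1 -1 12 → sum 12
-1 12 -3 → sum 8
12 -3 5 → sum 14
-3 5 11 → sum 13

-12, -13, -9, -3, -3, 12, 8, 14, 13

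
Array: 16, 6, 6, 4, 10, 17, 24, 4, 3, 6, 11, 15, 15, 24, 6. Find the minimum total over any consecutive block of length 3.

Window sums for each of the 13 positions:
16 6 6 → sum 28
6 6 4 → sum 16
6 4 10 → sum 20
4 10 17 → sum 31
10 17 24 → sum 51
17 24 4 → sum 45
24 4 3 → sum 31
4 3 6 → sum 13
3 6 11 → sum 20
6 11 15 → sum 32
11 15 15 → sum 41
15 15 24 → sum 54
15 24 6 → sum 45
Minimum of these is 13.

13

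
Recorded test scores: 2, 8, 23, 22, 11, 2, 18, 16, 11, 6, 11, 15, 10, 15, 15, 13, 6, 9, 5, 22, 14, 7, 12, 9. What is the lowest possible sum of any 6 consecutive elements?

63

Each size-6 window and its sum:
(2, 8, 23, 22, 11, 2) → sum 68
(8, 23, 22, 11, 2, 18) → sum 84
(23, 22, 11, 2, 18, 16) → sum 92
(22, 11, 2, 18, 16, 11) → sum 80
(11, 2, 18, 16, 11, 6) → sum 64
(2, 18, 16, 11, 6, 11) → sum 64
(18, 16, 11, 6, 11, 15) → sum 77
(16, 11, 6, 11, 15, 10) → sum 69
(11, 6, 11, 15, 10, 15) → sum 68
(6, 11, 15, 10, 15, 15) → sum 72
(11, 15, 10, 15, 15, 13) → sum 79
(15, 10, 15, 15, 13, 6) → sum 74
(10, 15, 15, 13, 6, 9) → sum 68
(15, 15, 13, 6, 9, 5) → sum 63
(15, 13, 6, 9, 5, 22) → sum 70
(13, 6, 9, 5, 22, 14) → sum 69
(6, 9, 5, 22, 14, 7) → sum 63
(9, 5, 22, 14, 7, 12) → sum 69
(5, 22, 14, 7, 12, 9) → sum 69
Lowest of these is 63.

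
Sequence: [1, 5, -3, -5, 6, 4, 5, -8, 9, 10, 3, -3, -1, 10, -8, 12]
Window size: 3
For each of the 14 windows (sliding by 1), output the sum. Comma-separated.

3, -3, -2, 5, 15, 1, 6, 11, 22, 10, -1, 6, 1, 14

1 5 -3 → sum 3
5 -3 -5 → sum -3
-3 -5 6 → sum -2
-5 6 4 → sum 5
6 4 5 → sum 15
4 5 -8 → sum 1
5 -8 9 → sum 6
-8 9 10 → sum 11
9 10 3 → sum 22
10 3 -3 → sum 10
3 -3 -1 → sum -1
-3 -1 10 → sum 6
-1 10 -8 → sum 1
10 -8 12 → sum 14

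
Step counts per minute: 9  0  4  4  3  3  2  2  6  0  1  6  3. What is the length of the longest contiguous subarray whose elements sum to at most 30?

10

[9] sum 9 len 1
[9, 0] sum 9 len 2
[9, 0, 4] sum 13 len 3
[9, 0, 4, 4] sum 17 len 4
[9, 0, 4, 4, 3] sum 20 len 5
[9, 0, 4, 4, 3, 3] sum 23 len 6
[9, 0, 4, 4, 3, 3, 2] sum 25 len 7
[9, 0, 4, 4, 3, 3, 2, 2] sum 27 len 8
[0, 4, 4, 3, 3, 2, 2, 6] sum 24 len 8
[0, 4, 4, 3, 3, 2, 2, 6, 0] sum 24 len 9
[0, 4, 4, 3, 3, 2, 2, 6, 0, 1] sum 25 len 10
[4, 3, 3, 2, 2, 6, 0, 1, 6] sum 27 len 9
[4, 3, 3, 2, 2, 6, 0, 1, 6, 3] sum 30 len 10
Longest length seen: 10.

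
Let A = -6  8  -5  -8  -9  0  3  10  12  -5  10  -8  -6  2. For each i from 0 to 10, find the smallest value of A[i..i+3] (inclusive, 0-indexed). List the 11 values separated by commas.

-6 8 -5 -8 → min -8
8 -5 -8 -9 → min -9
-5 -8 -9 0 → min -9
-8 -9 0 3 → min -9
-9 0 3 10 → min -9
0 3 10 12 → min 0
3 10 12 -5 → min -5
10 12 -5 10 → min -5
12 -5 10 -8 → min -8
-5 10 -8 -6 → min -8
10 -8 -6 2 → min -8

-8, -9, -9, -9, -9, 0, -5, -5, -8, -8, -8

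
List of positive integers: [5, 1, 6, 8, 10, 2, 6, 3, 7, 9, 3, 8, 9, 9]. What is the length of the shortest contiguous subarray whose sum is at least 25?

Extend right; whenever the sum reaches 25, record the length and shrink from the left:
add 5: running sum 5 < 25
add 1: running sum 6 < 25
add 6: running sum 12 < 25
add 8: running sum 20 < 25
add 10: shortest ending here [1, 6, 8, 10] sum 25, len 4
add 2: shortest ending here [6, 8, 10, 2] sum 26, len 4
add 6: shortest ending here [8, 10, 2, 6] sum 26, len 4
add 3: shortest ending here [8, 10, 2, 6, 3] sum 29, len 5
add 7: shortest ending here [10, 2, 6, 3, 7] sum 28, len 5
add 9: shortest ending here [6, 3, 7, 9] sum 25, len 4
add 3: shortest ending here [6, 3, 7, 9, 3] sum 28, len 5
add 8: shortest ending here [7, 9, 3, 8] sum 27, len 4
add 9: shortest ending here [9, 3, 8, 9] sum 29, len 4
add 9: shortest ending here [8, 9, 9] sum 26, len 3
Shortest qualifying length: 3.

3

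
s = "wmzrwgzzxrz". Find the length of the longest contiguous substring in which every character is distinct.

5

add w: [w] len 1
add m: [w, m] len 2
add z: [w, m, z] len 3
add r: [w, m, z, r] len 4
add w (repeat w, move left end past it): [m, z, r, w] len 4
add g: [m, z, r, w, g] len 5
add z (repeat z, move left end past it): [r, w, g, z] len 4
add z (repeat z, move left end past it): [z] len 1
add x: [z, x] len 2
add r: [z, x, r] len 3
add z (repeat z, move left end past it): [x, r, z] len 3
Longest all-distinct length: 5.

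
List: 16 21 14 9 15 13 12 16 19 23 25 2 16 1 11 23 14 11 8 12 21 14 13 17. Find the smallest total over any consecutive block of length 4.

30

Window sums for each of the 21 positions:
(16, 21, 14, 9) → sum 60
(21, 14, 9, 15) → sum 59
(14, 9, 15, 13) → sum 51
(9, 15, 13, 12) → sum 49
(15, 13, 12, 16) → sum 56
(13, 12, 16, 19) → sum 60
(12, 16, 19, 23) → sum 70
(16, 19, 23, 25) → sum 83
(19, 23, 25, 2) → sum 69
(23, 25, 2, 16) → sum 66
(25, 2, 16, 1) → sum 44
(2, 16, 1, 11) → sum 30
(16, 1, 11, 23) → sum 51
(1, 11, 23, 14) → sum 49
(11, 23, 14, 11) → sum 59
(23, 14, 11, 8) → sum 56
(14, 11, 8, 12) → sum 45
(11, 8, 12, 21) → sum 52
(8, 12, 21, 14) → sum 55
(12, 21, 14, 13) → sum 60
(21, 14, 13, 17) → sum 65
Smallest of these is 30.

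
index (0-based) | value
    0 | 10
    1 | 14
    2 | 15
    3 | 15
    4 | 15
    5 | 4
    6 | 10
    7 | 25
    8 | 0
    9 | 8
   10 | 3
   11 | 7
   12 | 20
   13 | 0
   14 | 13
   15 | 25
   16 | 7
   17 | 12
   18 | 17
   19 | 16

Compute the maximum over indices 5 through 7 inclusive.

Elements at indices 5..7: 4, 10, 25
max(4, 10, 25) = 25

25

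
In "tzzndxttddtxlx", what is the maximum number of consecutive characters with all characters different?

add t: [t] len 1
add z: [t, z] len 2
add z (repeat z, move left end past it): [z] len 1
add n: [z, n] len 2
add d: [z, n, d] len 3
add x: [z, n, d, x] len 4
add t: [z, n, d, x, t] len 5
add t (repeat t, move left end past it): [t] len 1
add d: [t, d] len 2
add d (repeat d, move left end past it): [d] len 1
add t: [d, t] len 2
add x: [d, t, x] len 3
add l: [d, t, x, l] len 4
add x (repeat x, move left end past it): [l, x] len 2
Longest all-distinct length: 5.

5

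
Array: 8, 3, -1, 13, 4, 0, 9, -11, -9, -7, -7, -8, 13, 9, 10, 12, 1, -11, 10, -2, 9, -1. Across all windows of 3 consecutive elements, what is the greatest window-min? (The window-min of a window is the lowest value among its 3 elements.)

Window mins for each of the 20 positions:
8 3 -1 → min -1
3 -1 13 → min -1
-1 13 4 → min -1
13 4 0 → min 0
4 0 9 → min 0
0 9 -11 → min -11
9 -11 -9 → min -11
-11 -9 -7 → min -11
-9 -7 -7 → min -9
-7 -7 -8 → min -8
-7 -8 13 → min -8
-8 13 9 → min -8
13 9 10 → min 9
9 10 12 → min 9
10 12 1 → min 1
12 1 -11 → min -11
1 -11 10 → min -11
-11 10 -2 → min -11
10 -2 9 → min -2
-2 9 -1 → min -2
Greatest of these is 9.

9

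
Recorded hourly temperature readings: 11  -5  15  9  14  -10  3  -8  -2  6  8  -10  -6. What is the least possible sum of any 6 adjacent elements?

11 -5 15 9 14 -10 → sum 34
-5 15 9 14 -10 3 → sum 26
15 9 14 -10 3 -8 → sum 23
9 14 -10 3 -8 -2 → sum 6
14 -10 3 -8 -2 6 → sum 3
-10 3 -8 -2 6 8 → sum -3
3 -8 -2 6 8 -10 → sum -3
-8 -2 6 8 -10 -6 → sum -12
Least of these is -12.

-12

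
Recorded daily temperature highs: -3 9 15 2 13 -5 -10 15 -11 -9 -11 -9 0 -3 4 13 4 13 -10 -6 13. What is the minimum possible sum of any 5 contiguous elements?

-40

(-3, 9, 15, 2, 13) → sum 36
(9, 15, 2, 13, -5) → sum 34
(15, 2, 13, -5, -10) → sum 15
(2, 13, -5, -10, 15) → sum 15
(13, -5, -10, 15, -11) → sum 2
(-5, -10, 15, -11, -9) → sum -20
(-10, 15, -11, -9, -11) → sum -26
(15, -11, -9, -11, -9) → sum -25
(-11, -9, -11, -9, 0) → sum -40
(-9, -11, -9, 0, -3) → sum -32
(-11, -9, 0, -3, 4) → sum -19
(-9, 0, -3, 4, 13) → sum 5
(0, -3, 4, 13, 4) → sum 18
(-3, 4, 13, 4, 13) → sum 31
(4, 13, 4, 13, -10) → sum 24
(13, 4, 13, -10, -6) → sum 14
(4, 13, -10, -6, 13) → sum 14
Minimum of these is -40.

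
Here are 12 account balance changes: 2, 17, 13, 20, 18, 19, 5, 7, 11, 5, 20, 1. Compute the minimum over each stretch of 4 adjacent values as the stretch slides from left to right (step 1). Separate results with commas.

2 17 13 20 → min 2
17 13 20 18 → min 13
13 20 18 19 → min 13
20 18 19 5 → min 5
18 19 5 7 → min 5
19 5 7 11 → min 5
5 7 11 5 → min 5
7 11 5 20 → min 5
11 5 20 1 → min 1

2, 13, 13, 5, 5, 5, 5, 5, 1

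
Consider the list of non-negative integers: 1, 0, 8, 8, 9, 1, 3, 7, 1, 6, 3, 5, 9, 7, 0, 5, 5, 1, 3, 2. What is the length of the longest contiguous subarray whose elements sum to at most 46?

11

Extend to the right; shrink from the left whenever the sum exceeds 46:
[1] sum 1 len 1
[1, 0] sum 1 len 2
[1, 0, 8] sum 9 len 3
[1, 0, 8, 8] sum 17 len 4
[1, 0, 8, 8, 9] sum 26 len 5
[1, 0, 8, 8, 9, 1] sum 27 len 6
[1, 0, 8, 8, 9, 1, 3] sum 30 len 7
[1, 0, 8, 8, 9, 1, 3, 7] sum 37 len 8
[1, 0, 8, 8, 9, 1, 3, 7, 1] sum 38 len 9
[1, 0, 8, 8, 9, 1, 3, 7, 1, 6] sum 44 len 10
[0, 8, 8, 9, 1, 3, 7, 1, 6, 3] sum 46 len 10
[8, 9, 1, 3, 7, 1, 6, 3, 5] sum 43 len 9
[9, 1, 3, 7, 1, 6, 3, 5, 9] sum 44 len 9
[1, 3, 7, 1, 6, 3, 5, 9, 7] sum 42 len 9
[1, 3, 7, 1, 6, 3, 5, 9, 7, 0] sum 42 len 10
[3, 7, 1, 6, 3, 5, 9, 7, 0, 5] sum 46 len 10
[1, 6, 3, 5, 9, 7, 0, 5, 5] sum 41 len 9
[1, 6, 3, 5, 9, 7, 0, 5, 5, 1] sum 42 len 10
[1, 6, 3, 5, 9, 7, 0, 5, 5, 1, 3] sum 45 len 11
[6, 3, 5, 9, 7, 0, 5, 5, 1, 3, 2] sum 46 len 11
Longest length seen: 11.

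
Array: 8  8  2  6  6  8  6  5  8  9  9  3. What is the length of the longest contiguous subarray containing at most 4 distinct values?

add 8: window [8] (1 distinct), len 1
add 8: window [8, 8] (1 distinct), len 2
add 2: window [8, 8, 2] (2 distinct), len 3
add 6: window [8, 8, 2, 6] (3 distinct), len 4
add 6: window [8, 8, 2, 6, 6] (3 distinct), len 5
add 8: window [8, 8, 2, 6, 6, 8] (3 distinct), len 6
add 6: window [8, 8, 2, 6, 6, 8, 6] (3 distinct), len 7
add 5: window [8, 8, 2, 6, 6, 8, 6, 5] (4 distinct), len 8
add 8: window [8, 8, 2, 6, 6, 8, 6, 5, 8] (4 distinct), len 9
add 9: window [6, 6, 8, 6, 5, 8, 9] (4 distinct), len 7
add 9: window [6, 6, 8, 6, 5, 8, 9, 9] (4 distinct), len 8
add 3: window [5, 8, 9, 9, 3] (4 distinct), len 5
Longest length with ≤4 distinct: 9.

9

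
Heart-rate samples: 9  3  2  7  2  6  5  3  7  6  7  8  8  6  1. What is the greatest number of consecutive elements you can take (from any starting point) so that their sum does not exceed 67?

add 9: [9] sum 9, len 1
add 3: [9, 3] sum 12, len 2
add 2: [9, 3, 2] sum 14, len 3
add 7: [9, 3, 2, 7] sum 21, len 4
add 2: [9, 3, 2, 7, 2] sum 23, len 5
add 6: [9, 3, 2, 7, 2, 6] sum 29, len 6
add 5: [9, 3, 2, 7, 2, 6, 5] sum 34, len 7
add 3: [9, 3, 2, 7, 2, 6, 5, 3] sum 37, len 8
add 7: [9, 3, 2, 7, 2, 6, 5, 3, 7] sum 44, len 9
add 6: [9, 3, 2, 7, 2, 6, 5, 3, 7, 6] sum 50, len 10
add 7: [9, 3, 2, 7, 2, 6, 5, 3, 7, 6, 7] sum 57, len 11
add 8: [9, 3, 2, 7, 2, 6, 5, 3, 7, 6, 7, 8] sum 65, len 12
add 8: [3, 2, 7, 2, 6, 5, 3, 7, 6, 7, 8, 8] sum 64, len 12
add 6: [2, 7, 2, 6, 5, 3, 7, 6, 7, 8, 8, 6] sum 67, len 12
add 1: [7, 2, 6, 5, 3, 7, 6, 7, 8, 8, 6, 1] sum 66, len 12
Longest length seen: 12.

12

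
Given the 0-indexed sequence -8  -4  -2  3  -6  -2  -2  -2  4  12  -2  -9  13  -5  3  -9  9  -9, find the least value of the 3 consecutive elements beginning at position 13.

-9

Elements at indices 13..15: -5, 3, -9
min(-5, 3, -9) = -9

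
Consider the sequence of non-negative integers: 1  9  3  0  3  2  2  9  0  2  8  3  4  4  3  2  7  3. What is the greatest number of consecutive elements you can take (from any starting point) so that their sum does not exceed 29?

9

[1] sum 1 len 1
[1, 9] sum 10 len 2
[1, 9, 3] sum 13 len 3
[1, 9, 3, 0] sum 13 len 4
[1, 9, 3, 0, 3] sum 16 len 5
[1, 9, 3, 0, 3, 2] sum 18 len 6
[1, 9, 3, 0, 3, 2, 2] sum 20 len 7
[1, 9, 3, 0, 3, 2, 2, 9] sum 29 len 8
[1, 9, 3, 0, 3, 2, 2, 9, 0] sum 29 len 9
[3, 0, 3, 2, 2, 9, 0, 2] sum 21 len 8
[3, 0, 3, 2, 2, 9, 0, 2, 8] sum 29 len 9
[0, 3, 2, 2, 9, 0, 2, 8, 3] sum 29 len 9
[2, 9, 0, 2, 8, 3, 4] sum 28 len 7
[0, 2, 8, 3, 4, 4] sum 21 len 6
[0, 2, 8, 3, 4, 4, 3] sum 24 len 7
[0, 2, 8, 3, 4, 4, 3, 2] sum 26 len 8
[3, 4, 4, 3, 2, 7] sum 23 len 6
[3, 4, 4, 3, 2, 7, 3] sum 26 len 7
Longest length seen: 9.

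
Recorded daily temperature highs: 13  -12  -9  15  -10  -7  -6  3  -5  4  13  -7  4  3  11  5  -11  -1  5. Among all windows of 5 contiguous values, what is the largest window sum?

13 -12 -9 15 -10 → sum -3
-12 -9 15 -10 -7 → sum -23
-9 15 -10 -7 -6 → sum -17
15 -10 -7 -6 3 → sum -5
-10 -7 -6 3 -5 → sum -25
-7 -6 3 -5 4 → sum -11
-6 3 -5 4 13 → sum 9
3 -5 4 13 -7 → sum 8
-5 4 13 -7 4 → sum 9
4 13 -7 4 3 → sum 17
13 -7 4 3 11 → sum 24
-7 4 3 11 5 → sum 16
4 3 11 5 -11 → sum 12
3 11 5 -11 -1 → sum 7
11 5 -11 -1 5 → sum 9
Largest of these is 24.

24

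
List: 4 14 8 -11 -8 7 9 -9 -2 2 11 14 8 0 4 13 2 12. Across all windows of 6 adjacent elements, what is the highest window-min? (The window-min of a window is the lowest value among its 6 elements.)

4 14 8 -11 -8 7 → min -11
14 8 -11 -8 7 9 → min -11
8 -11 -8 7 9 -9 → min -11
-11 -8 7 9 -9 -2 → min -11
-8 7 9 -9 -2 2 → min -9
7 9 -9 -2 2 11 → min -9
9 -9 -2 2 11 14 → min -9
-9 -2 2 11 14 8 → min -9
-2 2 11 14 8 0 → min -2
2 11 14 8 0 4 → min 0
11 14 8 0 4 13 → min 0
14 8 0 4 13 2 → min 0
8 0 4 13 2 12 → min 0
Highest of these is 0.

0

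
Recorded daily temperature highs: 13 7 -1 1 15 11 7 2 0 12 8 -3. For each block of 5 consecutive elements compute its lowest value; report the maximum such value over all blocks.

Each size-5 window and its min:
(13, 7, -1, 1, 15) → min -1
(7, -1, 1, 15, 11) → min -1
(-1, 1, 15, 11, 7) → min -1
(1, 15, 11, 7, 2) → min 1
(15, 11, 7, 2, 0) → min 0
(11, 7, 2, 0, 12) → min 0
(7, 2, 0, 12, 8) → min 0
(2, 0, 12, 8, -3) → min -3
Maximum of these is 1.

1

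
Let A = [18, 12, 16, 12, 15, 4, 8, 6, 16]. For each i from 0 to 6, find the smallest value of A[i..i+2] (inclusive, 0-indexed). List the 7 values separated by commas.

18 12 16 → min 12
12 16 12 → min 12
16 12 15 → min 12
12 15 4 → min 4
15 4 8 → min 4
4 8 6 → min 4
8 6 16 → min 6

12, 12, 12, 4, 4, 4, 6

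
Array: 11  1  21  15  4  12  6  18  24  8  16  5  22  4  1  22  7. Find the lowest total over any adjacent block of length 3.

[11, 1, 21] → sum 33
[1, 21, 15] → sum 37
[21, 15, 4] → sum 40
[15, 4, 12] → sum 31
[4, 12, 6] → sum 22
[12, 6, 18] → sum 36
[6, 18, 24] → sum 48
[18, 24, 8] → sum 50
[24, 8, 16] → sum 48
[8, 16, 5] → sum 29
[16, 5, 22] → sum 43
[5, 22, 4] → sum 31
[22, 4, 1] → sum 27
[4, 1, 22] → sum 27
[1, 22, 7] → sum 30
Lowest of these is 22.

22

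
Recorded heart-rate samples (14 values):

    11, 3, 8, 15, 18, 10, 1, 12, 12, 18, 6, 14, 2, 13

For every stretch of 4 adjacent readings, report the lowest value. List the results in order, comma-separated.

[11, 3, 8, 15] → min 3
[3, 8, 15, 18] → min 3
[8, 15, 18, 10] → min 8
[15, 18, 10, 1] → min 1
[18, 10, 1, 12] → min 1
[10, 1, 12, 12] → min 1
[1, 12, 12, 18] → min 1
[12, 12, 18, 6] → min 6
[12, 18, 6, 14] → min 6
[18, 6, 14, 2] → min 2
[6, 14, 2, 13] → min 2

3, 3, 8, 1, 1, 1, 1, 6, 6, 2, 2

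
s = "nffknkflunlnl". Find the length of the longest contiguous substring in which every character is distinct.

add n: [n] len 1
add f: [n, f] len 2
add f (repeat f, move left end past it): [f] len 1
add k: [f, k] len 2
add n: [f, k, n] len 3
add k (repeat k, move left end past it): [n, k] len 2
add f: [n, k, f] len 3
add l: [n, k, f, l] len 4
add u: [n, k, f, l, u] len 5
add n (repeat n, move left end past it): [k, f, l, u, n] len 5
add l (repeat l, move left end past it): [u, n, l] len 3
add n (repeat n, move left end past it): [l, n] len 2
add l (repeat l, move left end past it): [n, l] len 2
Longest all-distinct length: 5.

5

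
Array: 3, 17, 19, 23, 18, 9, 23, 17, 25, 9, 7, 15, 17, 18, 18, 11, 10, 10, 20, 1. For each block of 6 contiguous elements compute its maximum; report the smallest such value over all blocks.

18

[3, 17, 19, 23, 18, 9] → max 23
[17, 19, 23, 18, 9, 23] → max 23
[19, 23, 18, 9, 23, 17] → max 23
[23, 18, 9, 23, 17, 25] → max 25
[18, 9, 23, 17, 25, 9] → max 25
[9, 23, 17, 25, 9, 7] → max 25
[23, 17, 25, 9, 7, 15] → max 25
[17, 25, 9, 7, 15, 17] → max 25
[25, 9, 7, 15, 17, 18] → max 25
[9, 7, 15, 17, 18, 18] → max 18
[7, 15, 17, 18, 18, 11] → max 18
[15, 17, 18, 18, 11, 10] → max 18
[17, 18, 18, 11, 10, 10] → max 18
[18, 18, 11, 10, 10, 20] → max 20
[18, 11, 10, 10, 20, 1] → max 20
Smallest of these is 18.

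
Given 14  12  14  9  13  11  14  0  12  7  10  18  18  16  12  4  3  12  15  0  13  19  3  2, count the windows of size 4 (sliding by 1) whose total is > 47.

14 12 14 9 → sum 49  > 47 ✓
12 14 9 13 → sum 48  > 47 ✓
14 9 13 11 → sum 47
9 13 11 14 → sum 47
13 11 14 0 → sum 38
11 14 0 12 → sum 37
14 0 12 7 → sum 33
0 12 7 10 → sum 29
12 7 10 18 → sum 47
7 10 18 18 → sum 53  > 47 ✓
10 18 18 16 → sum 62  > 47 ✓
18 18 16 12 → sum 64  > 47 ✓
18 16 12 4 → sum 50  > 47 ✓
16 12 4 3 → sum 35
12 4 3 12 → sum 31
4 3 12 15 → sum 34
3 12 15 0 → sum 30
12 15 0 13 → sum 40
15 0 13 19 → sum 47
0 13 19 3 → sum 35
13 19 3 2 → sum 37
6 windows satisfy the condition.

6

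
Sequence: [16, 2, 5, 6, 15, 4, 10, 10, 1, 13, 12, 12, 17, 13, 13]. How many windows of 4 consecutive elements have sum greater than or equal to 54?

16 2 5 6 → sum 29
2 5 6 15 → sum 28
5 6 15 4 → sum 30
6 15 4 10 → sum 35
15 4 10 10 → sum 39
4 10 10 1 → sum 25
10 10 1 13 → sum 34
10 1 13 12 → sum 36
1 13 12 12 → sum 38
13 12 12 17 → sum 54  ≥ 54 ✓
12 12 17 13 → sum 54  ≥ 54 ✓
12 17 13 13 → sum 55  ≥ 54 ✓
3 windows satisfy the condition.

3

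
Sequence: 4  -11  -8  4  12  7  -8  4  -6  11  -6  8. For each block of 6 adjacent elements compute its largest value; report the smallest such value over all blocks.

11

Window maxs for each of the 7 positions:
4 -11 -8 4 12 7 → max 12
-11 -8 4 12 7 -8 → max 12
-8 4 12 7 -8 4 → max 12
4 12 7 -8 4 -6 → max 12
12 7 -8 4 -6 11 → max 12
7 -8 4 -6 11 -6 → max 11
-8 4 -6 11 -6 8 → max 11
Smallest of these is 11.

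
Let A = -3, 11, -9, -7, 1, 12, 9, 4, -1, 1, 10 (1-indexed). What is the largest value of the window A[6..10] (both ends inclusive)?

Elements at indices 6..10: 12, 9, 4, -1, 1
max(12, 9, 4, -1, 1) = 12

12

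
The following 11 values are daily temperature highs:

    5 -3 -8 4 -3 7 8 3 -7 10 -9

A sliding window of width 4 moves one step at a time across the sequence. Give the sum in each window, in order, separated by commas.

-2, -10, 0, 16, 15, 11, 14, -3

5 -3 -8 4 → sum -2
-3 -8 4 -3 → sum -10
-8 4 -3 7 → sum 0
4 -3 7 8 → sum 16
-3 7 8 3 → sum 15
7 8 3 -7 → sum 11
8 3 -7 10 → sum 14
3 -7 10 -9 → sum -3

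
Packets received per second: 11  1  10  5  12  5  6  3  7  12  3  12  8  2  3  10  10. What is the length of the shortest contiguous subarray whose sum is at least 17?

2

Extend right; whenever the sum reaches 17, record the length and shrink from the left:
add 11: running sum 11 < 17
add 1: running sum 12 < 17
end 2: [11, 1, 10] sum 22, len 3
end 3: [11, 1, 10, 5] sum 27, len 4
end 4: [5, 12] sum 17, len 2
end 5: [12, 5] sum 17, len 2
end 6: [12, 5, 6] sum 23, len 3
end 7: [12, 5, 6, 3] sum 26, len 4
end 8: [5, 6, 3, 7] sum 21, len 4
end 9: [7, 12] sum 19, len 2
end 10: [7, 12, 3] sum 22, len 3
end 11: [12, 3, 12] sum 27, len 3
end 12: [12, 8] sum 20, len 2
end 13: [12, 8, 2] sum 22, len 3
end 14: [12, 8, 2, 3] sum 25, len 4
end 15: [8, 2, 3, 10] sum 23, len 4
end 16: [10, 10] sum 20, len 2
Shortest qualifying length: 2.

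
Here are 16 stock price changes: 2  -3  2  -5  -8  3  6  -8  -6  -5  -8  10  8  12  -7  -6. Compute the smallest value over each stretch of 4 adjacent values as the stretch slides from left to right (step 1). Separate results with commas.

[2, -3, 2, -5] → min -5
[-3, 2, -5, -8] → min -8
[2, -5, -8, 3] → min -8
[-5, -8, 3, 6] → min -8
[-8, 3, 6, -8] → min -8
[3, 6, -8, -6] → min -8
[6, -8, -6, -5] → min -8
[-8, -6, -5, -8] → min -8
[-6, -5, -8, 10] → min -8
[-5, -8, 10, 8] → min -8
[-8, 10, 8, 12] → min -8
[10, 8, 12, -7] → min -7
[8, 12, -7, -6] → min -7

-5, -8, -8, -8, -8, -8, -8, -8, -8, -8, -8, -7, -7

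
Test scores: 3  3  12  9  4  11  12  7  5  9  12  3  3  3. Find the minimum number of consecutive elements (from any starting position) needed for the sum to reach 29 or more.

add 3: running sum 3 < 29
add 3: running sum 6 < 29
add 12: running sum 18 < 29
add 9: running sum 27 < 29
add 4: shortest ending here [3, 3, 12, 9, 4] sum 31, len 5
add 11: shortest ending here [12, 9, 4, 11] sum 36, len 4
add 12: shortest ending here [9, 4, 11, 12] sum 36, len 4
add 7: shortest ending here [11, 12, 7] sum 30, len 3
add 5: shortest ending here [11, 12, 7, 5] sum 35, len 4
add 9: shortest ending here [12, 7, 5, 9] sum 33, len 4
add 12: shortest ending here [7, 5, 9, 12] sum 33, len 4
add 3: shortest ending here [5, 9, 12, 3] sum 29, len 4
add 3: shortest ending here [5, 9, 12, 3, 3] sum 32, len 5
add 3: shortest ending here [9, 12, 3, 3, 3] sum 30, len 5
Shortest qualifying length: 3.

3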